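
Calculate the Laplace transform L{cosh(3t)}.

L{cosh(ωt)} = s/(s² - ω²), so L{cosh(3t)} = s/(s² - 9)

Final answer: s/(s² - 9)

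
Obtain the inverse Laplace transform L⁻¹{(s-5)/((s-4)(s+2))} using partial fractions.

Using partial fractions, f(t) = (-e^(4t) + 7e^(-2t))/6

Final answer: (-e^(4t) + 7e^(-2t))/6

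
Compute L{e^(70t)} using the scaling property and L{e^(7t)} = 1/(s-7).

Using L{f(at)} = (1/a)F(s/a) with a=10 and f(t) = e^(7t): L{e^(70t)} = (1/10) · 1/((s/10)-7) = (1/10) · 10/(s-70) = 1/(s-70)

Final answer: 1/(s-70)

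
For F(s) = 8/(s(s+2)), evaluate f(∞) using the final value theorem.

f(∞) = lim_{s→0} s·8/(s(s+2)) = lim_{s→0} 8/(s+2) = 8/2 = 4

Final answer: 4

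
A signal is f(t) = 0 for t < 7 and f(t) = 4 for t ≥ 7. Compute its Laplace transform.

f(t) = 4·u(t-7). L{u(t-7)} = e^(-7s)/s, so L{f(t)} = 4·e^(-7s)/s

Final answer: 4·e^(-7s)/s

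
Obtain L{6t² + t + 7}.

L{6t² + t + 7} = 6·2/s³ + 1/s² + 7/s = 12/s³ + 1/s² + 7/s

Final answer: 12/s³ + 1/s² + 7/s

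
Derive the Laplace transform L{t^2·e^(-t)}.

L{t^n·e^(at)} = n!/(s-a)^(n+1), so L{t^2·e^(-t)} = 2/(s+1)^3

Final answer: 2/(s+1)^3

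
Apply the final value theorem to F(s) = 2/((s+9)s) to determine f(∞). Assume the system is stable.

f(∞) = lim_{s→0} sF(s) = lim_{s→0} 2/(s+9) = 2/9

Final answer: 2/9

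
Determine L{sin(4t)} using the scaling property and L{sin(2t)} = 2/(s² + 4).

Using L{f(at)} = (1/a)F(s/a) with a=2: L{sin(4t)} = (1/2) · 2/((s/2)² + 4) = (1/2) · 2·4/(s² + 16) = 4/(s² + 16)

Final answer: 4/(s² + 16)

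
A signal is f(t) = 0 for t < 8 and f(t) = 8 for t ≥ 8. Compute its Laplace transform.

f(t) = 8·u(t-8). L{u(t-8)} = e^(-8s)/s, so L{f(t)} = 8·e^(-8s)/s

Final answer: 8·e^(-8s)/s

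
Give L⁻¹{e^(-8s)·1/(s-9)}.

L⁻¹{1/(s-9)} = e^(9t). By the time shift theorem, L⁻¹{e^(-as)F(s)} = u(t-a)f(t-a) with a=8, so L⁻¹{e^(-8s)·1/(s-9)} = u(t-8)·e^(9(t-8))

Final answer: u(t-8)·e^(9(t-8))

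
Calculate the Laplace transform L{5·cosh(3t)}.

L{cosh(ωt)} = s/(s² - ω²), so L{cosh(3t)} = s/(s² - 9). Then L{5·cosh(3t)} = 5·s/(s² - 9) = 5s/(s² - 9)

Final answer: 5s/(s² - 9)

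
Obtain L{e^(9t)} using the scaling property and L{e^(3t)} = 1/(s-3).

Using L{f(at)} = (1/a)F(s/a) with a=3 and f(t) = e^(3t): L{e^(9t)} = (1/3) · 1/((s/3)-3) = (1/3) · 3/(s-9) = 1/(s-9)

Final answer: 1/(s-9)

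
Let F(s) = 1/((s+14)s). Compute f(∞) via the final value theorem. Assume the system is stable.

f(∞) = lim_{s→0} sF(s) = lim_{s→0} 1/(s+14) = 1/14

Final answer: 1/14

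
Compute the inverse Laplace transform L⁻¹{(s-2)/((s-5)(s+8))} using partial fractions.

Using partial fractions, f(t) = (3e^(5t) + 10e^(-8t))/13

Final answer: (3e^(5t) + 10e^(-8t))/13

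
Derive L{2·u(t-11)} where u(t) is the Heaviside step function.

L{u(t-a)} = e^(-as)/s. Here a=11, so L{u(t-11)} = e^(-11s)/s, and L{2·u(t-11)} = 2·e^(-11s)/s

Final answer: 2·e^(-11s)/s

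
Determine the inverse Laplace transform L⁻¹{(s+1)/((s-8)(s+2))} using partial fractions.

Using partial fractions, f(t) = (9e^(8t) + e^(-2t))/10

Final answer: (9e^(8t) + e^(-2t))/10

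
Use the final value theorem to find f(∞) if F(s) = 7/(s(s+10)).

f(∞) = lim_{s→0} s·7/(s(s+10)) = lim_{s→0} 7/(s+10) = 7/10 = 7/10

Final answer: 7/10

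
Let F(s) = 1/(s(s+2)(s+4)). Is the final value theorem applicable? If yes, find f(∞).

Poles of sF(s) = 1/((s+2)(s+4)) are at s = -2 and s = -4, both in the left half-plane. Theorem applies. f(∞) = lim_{s→0} sF(s) = 1/(2·4) = 1/8

Final answer: 1/8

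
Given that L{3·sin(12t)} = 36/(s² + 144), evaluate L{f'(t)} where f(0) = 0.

L{f'(t)} = s·F(s) - f(0) = s·36/(s² + 144) - 0 = 36s/(s² + 144)

Final answer: 36s/(s² + 144)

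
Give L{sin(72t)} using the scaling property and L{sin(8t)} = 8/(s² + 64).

Using L{f(at)} = (1/a)F(s/a) with a=9: L{sin(72t)} = (1/9) · 8/((s/9)² + 64) = (1/9) · 8·81/(s² + 5184) = 72/(s² + 5184)

Final answer: 72/(s² + 5184)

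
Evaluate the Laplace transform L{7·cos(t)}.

L{cos(ωt)} = s/(s² + ω²), so L{cos(t)} = s/(s² + 1). Then L{7·cos(t)} = 7·s/(s² + 1) = 7s/(s² + 1)

Final answer: 7s/(s² + 1)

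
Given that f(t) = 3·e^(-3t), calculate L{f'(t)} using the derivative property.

f(0) = 3, F(s) = 3/(s+3). L{f'(t)} = s·F(s) - f(0) = 3s/(s+3) - 3 = (3s - 3(s+3))/(s+3) = -9/(s+3)

Final answer: -9/(s+3)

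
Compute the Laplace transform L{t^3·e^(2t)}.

L{t^n·e^(at)} = n!/(s-a)^(n+1), so L{t^3·e^(2t)} = 6/(s-2)^4

Final answer: 6/(s-2)^4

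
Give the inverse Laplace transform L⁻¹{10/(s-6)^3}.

L⁻¹{n!/(s-a)^(n+1)} = t^n·e^(at) with n=2, a=6. So L⁻¹{2/(s-6)^3} = t^2·e^(6t), and L⁻¹{10/(s-6)^3} = (10/2)·t^2·e^(6t) = 5·t^2·e^(6t)

Final answer: 5·t^2·e^(6t)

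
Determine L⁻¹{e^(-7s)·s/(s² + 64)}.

L⁻¹{s/(s² + 64)} = cos(8t). By the time shift theorem, L⁻¹{e^(-as)F(s)} = u(t-a)f(t-a) with a=7, so L⁻¹{e^(-7s)·s/(s² + 64)} = u(t-7)·cos(8(t-7))

Final answer: u(t-7)·cos(8(t-7))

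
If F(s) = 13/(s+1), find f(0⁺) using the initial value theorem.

f(0⁺) = lim_{s→∞} s·13/(s+1) = lim_{s→∞} 13s/(s+1) = 13

Final answer: 13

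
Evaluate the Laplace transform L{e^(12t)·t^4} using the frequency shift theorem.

L{e^(at)·t^n} = n!/(s-a)^(n+1), so L{e^(12t)·t^4} = 24/(s-12)^5

Final answer: 24/(s-12)^5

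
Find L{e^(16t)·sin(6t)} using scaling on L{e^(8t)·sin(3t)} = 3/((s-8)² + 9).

Scaling with a=2: L{e^(16t)·sin(6t)} = (1/2) · 3/((s/2-8)² + 9). Simplifying: 6/((s-16)² + 36)

Final answer: 6/((s-16)² + 36)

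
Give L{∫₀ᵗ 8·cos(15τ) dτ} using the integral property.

L{∫₀ᵗ f(τ)dτ} = F(s)/s with F(s) = 8s/(s² + 225), so the result is (8s/(s² + 225))/s = 8/(s² + 225)

Final answer: 8/(s² + 225)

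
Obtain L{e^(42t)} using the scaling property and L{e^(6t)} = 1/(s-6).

Using L{f(at)} = (1/a)F(s/a) with a=7 and f(t) = e^(6t): L{e^(42t)} = (1/7) · 1/((s/7)-6) = (1/7) · 7/(s-42) = 1/(s-42)

Final answer: 1/(s-42)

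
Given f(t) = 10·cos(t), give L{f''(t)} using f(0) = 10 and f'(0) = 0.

F(s) = 10s/(s² + 1). L{f''(t)} = s²F(s) - sf(0) - f'(0) = 10s³/(s² + 1) - 10s = (10s³ - 10s(s² + 1))/(s² + 1) = -10s/(s² + 1)

Final answer: -10s/(s² + 1)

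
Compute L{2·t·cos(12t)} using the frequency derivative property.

L{cos(12t)} = s/(s² + 144). Derivative: d/ds[s/(s² + 144)] = [(s² + 144) - s·2s]/(s² + 144)² = (144 - s²)/(s² + 144)². So L{t·cos(12t)} = -F'(s) = (s² - 144)/(s² + 144)². Then L{2·t·cos(12t)} = 2·(s² - 144)/(s² + 144)²

Final answer: 2·(s² - 144)/(s² + 144)²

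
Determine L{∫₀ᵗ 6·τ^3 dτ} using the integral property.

L{∫₀ᵗ f(τ)dτ} = F(s)/s with f(t) = 6t^3. F(s) = 36/s^4, so L{∫₀ᵗ 6·τ^3 dτ} = (36/s^4)/s = 36/s^5. (Check: ∫₀ᵗ 6·τ^3 dτ = 6t^4/4.)

Final answer: 36/s^5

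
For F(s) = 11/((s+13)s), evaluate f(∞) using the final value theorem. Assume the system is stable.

f(∞) = lim_{s→0} sF(s) = lim_{s→0} 11/(s+13) = 11/13

Final answer: 11/13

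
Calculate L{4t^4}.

L{t^n} = n!/s^(n+1). So L{4t^4} = 4·4!/s^5 = 96/s^5

Final answer: 96/s^5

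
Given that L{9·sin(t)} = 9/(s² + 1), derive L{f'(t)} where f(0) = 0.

L{f'(t)} = s·F(s) - f(0) = s·9/(s² + 1) - 0 = 9s/(s² + 1)

Final answer: 9s/(s² + 1)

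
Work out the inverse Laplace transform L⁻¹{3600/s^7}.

L⁻¹{n!/s^(n+1)} = t^n with n=6. So L⁻¹{720/s^7} = t^6, and L⁻¹{3600/s^7} = (3600/720)·t^6 = 5·t^6

Final answer: 5·t^6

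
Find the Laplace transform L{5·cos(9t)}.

L{cos(ωt)} = s/(s² + ω²), so L{cos(9t)} = s/(s² + 81). Then L{5·cos(9t)} = 5·s/(s² + 81) = 5s/(s² + 81)

Final answer: 5s/(s² + 81)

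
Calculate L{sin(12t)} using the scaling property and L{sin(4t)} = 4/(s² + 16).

Using L{f(at)} = (1/a)F(s/a) with a=3: L{sin(12t)} = (1/3) · 4/((s/3)² + 16) = (1/3) · 4·9/(s² + 144) = 12/(s² + 144)

Final answer: 12/(s² + 144)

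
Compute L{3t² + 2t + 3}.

L{3t² + 2t + 3} = 3·2/s³ + 2/s² + 3/s = 6/s³ + 2/s² + 3/s

Final answer: 6/s³ + 2/s² + 3/s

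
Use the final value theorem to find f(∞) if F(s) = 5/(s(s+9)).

f(∞) = lim_{s→0} s·5/(s(s+9)) = lim_{s→0} 5/(s+9) = 5/9 = 5/9

Final answer: 5/9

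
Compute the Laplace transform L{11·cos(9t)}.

L{cos(ωt)} = s/(s² + ω²), so L{cos(9t)} = s/(s² + 81). Then L{11·cos(9t)} = 11·s/(s² + 81) = 11s/(s² + 81)

Final answer: 11s/(s² + 81)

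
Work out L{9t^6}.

L{t^n} = n!/s^(n+1). So L{9t^6} = 9·6!/s^7 = 6480/s^7

Final answer: 6480/s^7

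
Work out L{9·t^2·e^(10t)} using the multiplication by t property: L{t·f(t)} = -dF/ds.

Using L{t^n·e^(at)} = n!/(s-a)^(n+1), L{t^2·e^(10t)} = 2/(s-10)^3, so L{9·t^2·e^(10t)} = 9·2/(s-10)^3 = 18/(s-10)^3

Final answer: 18/(s-10)^3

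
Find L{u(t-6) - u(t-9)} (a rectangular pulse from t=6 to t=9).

L{u(t-a)} = e^(-as)/s. L{u(t-6) - u(t-9)} = (e^(-6s) - e^(-9s))/s

Final answer: (e^(-6s) - e^(-9s))/s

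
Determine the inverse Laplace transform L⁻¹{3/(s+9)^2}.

L⁻¹{n!/(s-a)^(n+1)} = t^n·e^(at) with n=1, a=-9. So L⁻¹{1/(s+9)^2} = t·e^(-9t), and L⁻¹{3/(s+9)^2} = (3/1)·t·e^(-9t) = 3·t·e^(-9t)

Final answer: 3·t·e^(-9t)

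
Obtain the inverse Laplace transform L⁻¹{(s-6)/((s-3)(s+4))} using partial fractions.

Using partial fractions, f(t) = (-3e^(3t) + 10e^(-4t))/7

Final answer: (-3e^(3t) + 10e^(-4t))/7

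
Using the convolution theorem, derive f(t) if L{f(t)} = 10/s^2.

10/s^2 = (10/s)·(1/s) = L{10}·L{1}. By convolution, f(t) = 10*1 = ∫₀ᵗ 10·1 dτ = 10·t

Final answer: 10·t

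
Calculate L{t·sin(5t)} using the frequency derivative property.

L{sin(5t)} = 5/(s² + 25). By L{t·f(t)} = -F'(s): -d/ds[5/(s² + 25)] = -(5)·(-2s)/(s² + 25)² = 10s/(s² + 25)²

Final answer: 10s/(s² + 25)²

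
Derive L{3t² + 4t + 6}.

L{3t² + 4t + 6} = 3·2/s³ + 4/s² + 6/s = 6/s³ + 4/s² + 6/s

Final answer: 6/s³ + 4/s² + 6/s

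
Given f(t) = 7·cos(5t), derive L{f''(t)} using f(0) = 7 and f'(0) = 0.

F(s) = 7s/(s² + 25). L{f''(t)} = s²F(s) - sf(0) - f'(0) = 7s³/(s² + 25) - 7s = (7s³ - 7s(s² + 25))/(s² + 25) = -175s/(s² + 25)

Final answer: -175s/(s² + 25)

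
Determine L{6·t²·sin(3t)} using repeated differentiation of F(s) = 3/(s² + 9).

F(s) = 3/(s² + 9). F'(s) = -6s/(s² + 9)². F''(s) = -6(9 - 3s²)/(s² + 9)³ = (18s² - 54)/(s² + 9)³. So L{t²·sin(3t)} = (-1)² F''(s) = (18s² - 54)/(s² + 9)³. Then L{6·t²·sin(3t)} = 6·(18s² - 54)/(s² + 9)³ = (108s² - 324)/(s² + 9)³

Final answer: (108s² - 324)/(s² + 9)³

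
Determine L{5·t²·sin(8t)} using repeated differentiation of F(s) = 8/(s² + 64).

F(s) = 8/(s² + 64). F'(s) = -16s/(s² + 64)². F''(s) = -16(64 - 3s²)/(s² + 64)³ = (48s² - 1024)/(s² + 64)³. So L{t²·sin(8t)} = (-1)² F''(s) = (48s² - 1024)/(s² + 64)³. Then L{5·t²·sin(8t)} = 5·(48s² - 1024)/(s² + 64)³ = (240s² - 5120)/(s² + 64)³

Final answer: (240s² - 5120)/(s² + 64)³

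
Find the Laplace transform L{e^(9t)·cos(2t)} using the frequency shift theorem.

Frequency shift: L{e^(at)f(t)} = F(s-a). L{e^(9t)·cos(2t)} = (s-9)/((s-9)² + 4)

Final answer: (s-9)/((s-9)² + 4)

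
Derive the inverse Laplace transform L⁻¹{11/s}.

L⁻¹{c/s} = c, so L⁻¹{11/s} = 11

Final answer: 11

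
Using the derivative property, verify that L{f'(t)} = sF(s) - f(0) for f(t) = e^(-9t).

f'(t) = -9e^(-9t). Direct: L{f'(t)} = -9/(s+9). Property: s·1/(s+9) - 1 = (s - (s+9))/(s+9) = -9/(s+9). ✓

Final answer: -9/(s+9)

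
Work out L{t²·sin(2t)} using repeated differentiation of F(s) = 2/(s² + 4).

F(s) = 2/(s² + 4). F'(s) = -4s/(s² + 4)². F''(s) = -4(4 - 3s²)/(s² + 4)³ = (12s² - 16)/(s² + 4)³. So L{t²·sin(2t)} = (-1)² F''(s) = (12s² - 16)/(s² + 4)³

Final answer: (12s² - 16)/(s² + 4)³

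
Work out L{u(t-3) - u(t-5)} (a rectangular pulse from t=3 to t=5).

L{u(t-a)} = e^(-as)/s. L{u(t-3) - u(t-5)} = (e^(-3s) - e^(-5s))/s

Final answer: (e^(-3s) - e^(-5s))/s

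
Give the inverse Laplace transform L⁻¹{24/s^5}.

L⁻¹{n!/s^(n+1)} = t^n with n=4. So L⁻¹{24/s^5} = t^4

Final answer: t^4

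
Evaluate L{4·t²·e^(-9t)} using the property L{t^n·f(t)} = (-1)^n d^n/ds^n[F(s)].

L{e^(-9t)} = 1/(s+9). d/ds[1/(s+9)] = -1/(s+9)². d²/ds²[1/(s+9)] = 2/(s+9)³. So L{t²·e^(-9t)} = (-1)² · 2/(s+9)³ = 2/(s+9)³. Then L{4·t²·e^(-9t)} = 4·2/(s+9)³ = 8/(s+9)³

Final answer: 8/(s+9)³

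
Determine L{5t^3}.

L{t^n} = n!/s^(n+1). So L{5t^3} = 5·3!/s^4 = 30/s^4

Final answer: 30/s^4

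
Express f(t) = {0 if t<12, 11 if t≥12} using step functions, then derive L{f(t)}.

f(t) = 11·u(t-12). L{u(t-12)} = e^(-12s)/s, so L{f(t)} = 11·e^(-12s)/s

Final answer: 11·e^(-12s)/s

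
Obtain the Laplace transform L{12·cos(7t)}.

L{cos(ωt)} = s/(s² + ω²), so L{cos(7t)} = s/(s² + 49). Then L{12·cos(7t)} = 12·s/(s² + 49) = 12s/(s² + 49)

Final answer: 12s/(s² + 49)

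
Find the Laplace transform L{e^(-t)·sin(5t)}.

L{e^(at)·sin(ωt)} = ω/((s-a)² + ω²), so L{e^(-t)·sin(5t)} = 5/((s+1)² + 25)

Final answer: 5/((s+1)² + 25)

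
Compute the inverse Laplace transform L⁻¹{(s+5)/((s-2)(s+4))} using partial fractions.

Using partial fractions, f(t) = (7e^(2t) - e^(-4t))/6

Final answer: (7e^(2t) - e^(-4t))/6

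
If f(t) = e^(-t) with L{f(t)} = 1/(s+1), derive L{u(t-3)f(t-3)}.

Time shift theorem: L{u(t-a)f(t-a)} = e^(-as)F(s). Here a=3, F(s) = 1/(s+1), so L{u(t-3)f(t-3)} = e^(-3s)·1/(s+1)

Final answer: e^(-3s)·1/(s+1)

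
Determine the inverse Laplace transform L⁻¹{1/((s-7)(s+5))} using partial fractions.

Decompose: A/(s-7) + B/(s+5). A = 1/12, B = -1/12. f(t) = (e^(7t) - e^(-5t))/12

Final answer: (e^(7t) - e^(-5t))/12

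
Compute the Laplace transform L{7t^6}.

L{7t^6} = 7 · L{t^6} = 7 · 720/s^7 = 5040/s^7

Final answer: 5040/s^7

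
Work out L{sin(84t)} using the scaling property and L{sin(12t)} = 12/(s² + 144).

Using L{f(at)} = (1/a)F(s/a) with a=7: L{sin(84t)} = (1/7) · 12/((s/7)² + 144) = (1/7) · 12·49/(s² + 7056) = 84/(s² + 7056)

Final answer: 84/(s² + 7056)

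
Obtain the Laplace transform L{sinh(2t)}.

L{sinh(ωt)} = ω/(s² - ω²), so L{sinh(2t)} = 2/(s² - 4)

Final answer: 2/(s² - 4)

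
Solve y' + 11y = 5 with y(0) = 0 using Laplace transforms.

sY + 11Y = 5/s. Y = 5/(s(s+11)). Partial fractions: Y = 5/11/s - 5/11/(s+11)

Final answer: y(t) = 5/11(1 - e^(-11t))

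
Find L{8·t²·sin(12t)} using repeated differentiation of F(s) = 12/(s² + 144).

F(s) = 12/(s² + 144). F'(s) = -24s/(s² + 144)². F''(s) = -24(144 - 3s²)/(s² + 144)³ = (72s² - 3456)/(s² + 144)³. So L{t²·sin(12t)} = (-1)² F''(s) = (72s² - 3456)/(s² + 144)³. Then L{8·t²·sin(12t)} = 8·(72s² - 3456)/(s² + 144)³ = (576s² - 27648)/(s² + 144)³

Final answer: (576s² - 27648)/(s² + 144)³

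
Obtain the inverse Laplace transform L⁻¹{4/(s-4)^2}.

L⁻¹{n!/(s-a)^(n+1)} = t^n·e^(at) with n=1, a=4. So L⁻¹{1/(s-4)^2} = t·e^(4t), and L⁻¹{4/(s-4)^2} = (4/1)·t·e^(4t) = 4·t·e^(4t)

Final answer: 4·t·e^(4t)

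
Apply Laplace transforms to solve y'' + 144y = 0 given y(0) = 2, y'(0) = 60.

L{y''} + 144L{y} = 0. s²Y - 2s - 60 + 144Y = 0. Y(s² + 144) = 2s + 60. Y = (2s + 60)/(s² + 144). Inverting: y(t) = 2cos(12t) + 5sin(12t)

Final answer: y(t) = 2cos(12t) + 5sin(12t)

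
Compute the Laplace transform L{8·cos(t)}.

L{cos(ωt)} = s/(s² + ω²), so L{cos(t)} = s/(s² + 1). Then L{8·cos(t)} = 8·s/(s² + 1) = 8s/(s² + 1)

Final answer: 8s/(s² + 1)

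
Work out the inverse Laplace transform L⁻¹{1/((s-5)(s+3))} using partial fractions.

Decompose: A/(s-5) + B/(s+3). A = 1/8, B = -1/8. f(t) = (e^(5t) - e^(-3t))/8

Final answer: (e^(5t) - e^(-3t))/8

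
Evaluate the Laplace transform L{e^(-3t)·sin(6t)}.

L{e^(at)·sin(ωt)} = ω/((s-a)² + ω²), so L{e^(-3t)·sin(6t)} = 6/((s+3)² + 36)

Final answer: 6/((s+3)² + 36)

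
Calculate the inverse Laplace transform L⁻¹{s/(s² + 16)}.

L⁻¹{s/(s² + 16)} = cos(4t)

Final answer: cos(4t)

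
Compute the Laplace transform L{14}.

L{14} = 14 · L{1} = 14/s

Final answer: 14/s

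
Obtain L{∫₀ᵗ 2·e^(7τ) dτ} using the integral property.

L{∫₀ᵗ f(τ)dτ} = F(s)/s with F(s) = 2/(s-7), so L{∫₀ᵗ 2·e^(7τ) dτ} = 2/(s(s-7))

Final answer: 2/(s(s-7))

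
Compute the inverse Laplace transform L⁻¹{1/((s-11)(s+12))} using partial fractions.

Decompose: A/(s-11) + B/(s+12). A = 1/23, B = -1/23. f(t) = (e^(11t) - e^(-12t))/23

Final answer: (e^(11t) - e^(-12t))/23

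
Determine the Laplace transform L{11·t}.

L{t^n} = n!/s^(n+1), so L{t} = 1/s^2. Then L{11·t} = 11·1/s^2 = 11/s^2

Final answer: 11/s^2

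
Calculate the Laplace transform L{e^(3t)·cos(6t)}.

L{e^(at)·cos(ωt)} = (s-a)/((s-a)² + ω²), so L{e^(3t)·cos(6t)} = (s-3)/((s-3)² + 36)

Final answer: (s-3)/((s-3)² + 36)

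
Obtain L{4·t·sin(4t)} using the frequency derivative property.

L{sin(4t)} = 4/(s² + 16). By L{t·f(t)} = -F'(s): -d/ds[4/(s² + 16)] = -(4)·(-2s)/(s² + 16)² = 8s/(s² + 16)². Then L{4·t·sin(4t)} = 4·8s/(s² + 16)² = 32s/(s² + 16)²

Final answer: 32s/(s² + 16)²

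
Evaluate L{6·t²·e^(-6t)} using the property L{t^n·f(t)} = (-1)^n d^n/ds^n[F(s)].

L{e^(-6t)} = 1/(s+6). d/ds[1/(s+6)] = -1/(s+6)². d²/ds²[1/(s+6)] = 2/(s+6)³. So L{t²·e^(-6t)} = (-1)² · 2/(s+6)³ = 2/(s+6)³. Then L{6·t²·e^(-6t)} = 6·2/(s+6)³ = 12/(s+6)³

Final answer: 12/(s+6)³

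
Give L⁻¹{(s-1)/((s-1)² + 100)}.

Using frequency shift: L⁻¹{(s-a)/((s-a)² + b²)} = e^(at)cos(bt). Here a=1, b=10

Final answer: e^t·cos(10t)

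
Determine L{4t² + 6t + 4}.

L{4t² + 6t + 4} = 4·2/s³ + 6/s² + 4/s = 8/s³ + 6/s² + 4/s

Final answer: 8/s³ + 6/s² + 4/s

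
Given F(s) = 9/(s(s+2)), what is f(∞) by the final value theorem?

f(∞) = lim_{s→0} s·9/(s(s+2)) = lim_{s→0} 9/(s+2) = 9/2 = 9/2

Final answer: 9/2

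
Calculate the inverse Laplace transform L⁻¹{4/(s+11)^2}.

L⁻¹{n!/(s-a)^(n+1)} = t^n·e^(at) with n=1, a=-11. So L⁻¹{1/(s+11)^2} = t·e^(-11t), and L⁻¹{4/(s+11)^2} = (4/1)·t·e^(-11t) = 4·t·e^(-11t)

Final answer: 4·t·e^(-11t)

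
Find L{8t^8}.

L{t^n} = n!/s^(n+1). So L{8t^8} = 8·8!/s^9 = 322560/s^9

Final answer: 322560/s^9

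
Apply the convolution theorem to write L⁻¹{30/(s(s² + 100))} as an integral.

30/(s(s² + 100)) = (1/s)·(30/(s² + 100)) = L{1}·L{3·sin(10t)}. So f(t) = 1*(3·sin(10t)) = ∫₀ᵗ 3·sin(10τ) dτ

Final answer: ∫₀ᵗ 3·sin(10τ) dτ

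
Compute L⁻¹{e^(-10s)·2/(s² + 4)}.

L⁻¹{2/(s² + 4)} = sin(2t). By the time shift theorem, L⁻¹{e^(-as)F(s)} = u(t-a)f(t-a) with a=10, so L⁻¹{e^(-10s)·2/(s² + 4)} = u(t-10)·sin(2(t-10))

Final answer: u(t-10)·sin(2(t-10))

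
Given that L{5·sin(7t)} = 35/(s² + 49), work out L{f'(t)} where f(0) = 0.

L{f'(t)} = s·F(s) - f(0) = s·35/(s² + 49) - 0 = 35s/(s² + 49)

Final answer: 35s/(s² + 49)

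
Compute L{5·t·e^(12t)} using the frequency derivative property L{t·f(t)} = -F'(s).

L{e^(12t)} = 1/(s-12). By frequency derivative: L{t·e^(12t)} = -d/ds[1/(s-12)] = -(-1)/(s-12)² = 1/(s-12)². Then L{5·t·e^(12t)} = 5·1/(s-12)² = 5/(s-12)²

Final answer: 5/(s-12)²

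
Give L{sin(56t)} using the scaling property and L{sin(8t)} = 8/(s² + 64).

Using L{f(at)} = (1/a)F(s/a) with a=7: L{sin(56t)} = (1/7) · 8/((s/7)² + 64) = (1/7) · 8·49/(s² + 3136) = 56/(s² + 3136)

Final answer: 56/(s² + 3136)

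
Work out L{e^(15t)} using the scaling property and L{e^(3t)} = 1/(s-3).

Using L{f(at)} = (1/a)F(s/a) with a=5 and f(t) = e^(3t): L{e^(15t)} = (1/5) · 1/((s/5)-3) = (1/5) · 5/(s-15) = 1/(s-15)

Final answer: 1/(s-15)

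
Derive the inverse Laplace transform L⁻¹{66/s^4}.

L⁻¹{n!/s^(n+1)} = t^n with n=3. So L⁻¹{6/s^4} = t^3, and L⁻¹{66/s^4} = (66/6)·t^3 = 11·t^3

Final answer: 11·t^3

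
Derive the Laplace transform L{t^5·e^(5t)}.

L{t^n·e^(at)} = n!/(s-a)^(n+1), so L{t^5·e^(5t)} = 120/(s-5)^6

Final answer: 120/(s-5)^6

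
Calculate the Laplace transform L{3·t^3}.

L{t^n} = n!/s^(n+1), so L{t^3} = 6/s^4. Then L{3·t^3} = 3·6/s^4 = 18/s^4

Final answer: 18/s^4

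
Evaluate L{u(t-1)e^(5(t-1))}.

u(t-a)f(t-a) with f(t)=e^(5t). L{e^(5t)} = 1/(s-5). By time shift: e^(-s)/(s-5)

Final answer: e^(-s)/(s-5)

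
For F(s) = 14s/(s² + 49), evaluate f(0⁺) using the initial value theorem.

f(0⁺) = lim_{s→∞} s·14s/(s² + 49) = lim_{s→∞} 14s²/(s² + 49) = 14

Final answer: 14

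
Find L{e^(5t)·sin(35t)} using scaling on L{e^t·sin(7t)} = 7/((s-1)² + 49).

Scaling with a=5: L{e^(5t)·sin(35t)} = (1/5) · 7/((s/5-1)² + 49). Simplifying: 35/((s-5)² + 1225)

Final answer: 35/((s-5)² + 1225)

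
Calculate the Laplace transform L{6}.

L{6} = 6 · L{1} = 6/s

Final answer: 6/s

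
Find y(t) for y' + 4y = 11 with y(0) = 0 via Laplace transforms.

sY + 4Y = 11/s. Y = 11/(s(s+4)). Partial fractions: Y = 11/4/s - 11/4/(s+4)

Final answer: y(t) = 11/4(1 - e^(-4t))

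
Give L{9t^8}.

L{t^n} = n!/s^(n+1). So L{9t^8} = 9·8!/s^9 = 362880/s^9

Final answer: 362880/s^9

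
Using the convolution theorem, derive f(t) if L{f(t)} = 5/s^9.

5/s^9 = (5/s)·(1/s^8) = L{5}·L{t^7/5040}. By convolution, f(t) = 5*t^7/5040 = ∫₀ᵗ 5·τ^7/5040 dτ = 5·t^8/40320

Final answer: 5·t^8/40320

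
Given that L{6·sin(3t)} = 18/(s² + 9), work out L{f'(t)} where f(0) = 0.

L{f'(t)} = s·F(s) - f(0) = s·18/(s² + 9) - 0 = 18s/(s² + 9)

Final answer: 18s/(s² + 9)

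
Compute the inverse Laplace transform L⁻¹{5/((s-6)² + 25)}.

Using frequency shift, L⁻¹{5/((s-6)² + 25)} = e^(6t)·sin(5t)

Final answer: e^(6t)·sin(5t)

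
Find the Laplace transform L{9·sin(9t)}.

L{sin(ωt)} = ω/(s² + ω²), so L{sin(9t)} = 9/(s² + 81). Then L{9·sin(9t)} = 9·9/(s² + 81) = 81/(s² + 81)

Final answer: 81/(s² + 81)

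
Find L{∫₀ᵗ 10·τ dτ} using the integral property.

L{∫₀ᵗ f(τ)dτ} = F(s)/s with f(t) = 10t. F(s) = 10/s^2, so L{∫₀ᵗ 10·τ dτ} = (10/s^2)/s = 10/s^3. (Check: ∫₀ᵗ 10·τ dτ = 10t^2/2.)

Final answer: 10/s^3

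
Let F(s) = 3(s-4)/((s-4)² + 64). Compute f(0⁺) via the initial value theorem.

f(0⁺) = lim_{s→∞} sF(s) = lim_{s→∞} 3s(s-4)/((s-4)² + 64) = 3

Final answer: 3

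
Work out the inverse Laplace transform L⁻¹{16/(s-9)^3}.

L⁻¹{n!/(s-a)^(n+1)} = t^n·e^(at) with n=2, a=9. So L⁻¹{2/(s-9)^3} = t^2·e^(9t), and L⁻¹{16/(s-9)^3} = (16/2)·t^2·e^(9t) = 8·t^2·e^(9t)

Final answer: 8·t^2·e^(9t)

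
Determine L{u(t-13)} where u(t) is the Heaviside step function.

L{u(t-a)} = e^(-as)/s. Here a=13, so L{u(t-13)} = e^(-13s)/s

Final answer: e^(-13s)/s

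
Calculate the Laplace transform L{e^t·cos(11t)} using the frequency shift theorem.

Frequency shift: L{e^(at)f(t)} = F(s-a). L{e^t·cos(11t)} = (s-1)/((s-1)² + 121)

Final answer: (s-1)/((s-1)² + 121)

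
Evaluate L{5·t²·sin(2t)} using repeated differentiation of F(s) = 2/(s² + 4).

F(s) = 2/(s² + 4). F'(s) = -4s/(s² + 4)². F''(s) = -4(4 - 3s²)/(s² + 4)³ = (12s² - 16)/(s² + 4)³. So L{t²·sin(2t)} = (-1)² F''(s) = (12s² - 16)/(s² + 4)³. Then L{5·t²·sin(2t)} = 5·(12s² - 16)/(s² + 4)³ = (60s² - 80)/(s² + 4)³

Final answer: (60s² - 80)/(s² + 4)³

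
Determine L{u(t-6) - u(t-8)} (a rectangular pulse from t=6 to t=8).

L{u(t-a)} = e^(-as)/s. L{u(t-6) - u(t-8)} = (e^(-6s) - e^(-8s))/s

Final answer: (e^(-6s) - e^(-8s))/s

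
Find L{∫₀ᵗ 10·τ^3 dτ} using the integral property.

L{∫₀ᵗ f(τ)dτ} = F(s)/s with f(t) = 10t^3. F(s) = 60/s^4, so L{∫₀ᵗ 10·τ^3 dτ} = (60/s^4)/s = 60/s^5. (Check: ∫₀ᵗ 10·τ^3 dτ = 10t^4/4.)

Final answer: 60/s^5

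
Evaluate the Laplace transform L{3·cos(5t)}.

L{cos(ωt)} = s/(s² + ω²), so L{cos(5t)} = s/(s² + 25). Then L{3·cos(5t)} = 3·s/(s² + 25) = 3s/(s² + 25)

Final answer: 3s/(s² + 25)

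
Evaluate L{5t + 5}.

L{5t + 5} = 5·L{t} + 5·L{1} = 5/s² + 5/s

Final answer: 5/s² + 5/s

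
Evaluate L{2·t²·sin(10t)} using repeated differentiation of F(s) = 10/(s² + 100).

F(s) = 10/(s² + 100). F'(s) = -20s/(s² + 100)². F''(s) = -20(100 - 3s²)/(s² + 100)³ = (60s² - 2000)/(s² + 100)³. So L{t²·sin(10t)} = (-1)² F''(s) = (60s² - 2000)/(s² + 100)³. Then L{2·t²·sin(10t)} = 2·(60s² - 2000)/(s² + 100)³ = (120s² - 4000)/(s² + 100)³

Final answer: (120s² - 4000)/(s² + 100)³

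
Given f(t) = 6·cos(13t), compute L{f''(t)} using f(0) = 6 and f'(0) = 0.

F(s) = 6s/(s² + 169). L{f''(t)} = s²F(s) - sf(0) - f'(0) = 6s³/(s² + 169) - 6s = (6s³ - 6s(s² + 169))/(s² + 169) = -1014s/(s² + 169)

Final answer: -1014s/(s² + 169)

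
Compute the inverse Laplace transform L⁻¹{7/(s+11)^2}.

L⁻¹{n!/(s-a)^(n+1)} = t^n·e^(at) with n=1, a=-11. So L⁻¹{1/(s+11)^2} = t·e^(-11t), and L⁻¹{7/(s+11)^2} = (7/1)·t·e^(-11t) = 7·t·e^(-11t)

Final answer: 7·t·e^(-11t)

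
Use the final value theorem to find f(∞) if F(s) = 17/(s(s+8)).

f(∞) = lim_{s→0} s·17/(s(s+8)) = lim_{s→0} 17/(s+8) = 17/8 = 17/8

Final answer: 17/8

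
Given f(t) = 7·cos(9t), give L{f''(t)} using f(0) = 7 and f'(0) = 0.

F(s) = 7s/(s² + 81). L{f''(t)} = s²F(s) - sf(0) - f'(0) = 7s³/(s² + 81) - 7s = (7s³ - 7s(s² + 81))/(s² + 81) = -567s/(s² + 81)

Final answer: -567s/(s² + 81)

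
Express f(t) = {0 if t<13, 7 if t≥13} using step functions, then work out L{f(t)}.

f(t) = 7·u(t-13). L{u(t-13)} = e^(-13s)/s, so L{f(t)} = 7·e^(-13s)/s

Final answer: 7·e^(-13s)/s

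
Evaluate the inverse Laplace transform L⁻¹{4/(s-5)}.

L⁻¹{1/(s-a)} = e^(at), so L⁻¹{1/(s-5)} = e^(5t), and L⁻¹{4/(s-5)} = 4·e^(5t)

Final answer: 4·e^(5t)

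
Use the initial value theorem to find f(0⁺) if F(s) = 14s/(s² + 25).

f(0⁺) = lim_{s→∞} s·14s/(s² + 25) = lim_{s→∞} 14s²/(s² + 25) = 14

Final answer: 14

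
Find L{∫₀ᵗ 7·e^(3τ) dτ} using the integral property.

L{∫₀ᵗ f(τ)dτ} = F(s)/s with F(s) = 7/(s-3), so L{∫₀ᵗ 7·e^(3τ) dτ} = 7/(s(s-3))

Final answer: 7/(s(s-3))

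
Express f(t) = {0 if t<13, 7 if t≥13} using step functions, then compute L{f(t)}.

f(t) = 7·u(t-13). L{u(t-13)} = e^(-13s)/s, so L{f(t)} = 7·e^(-13s)/s

Final answer: 7·e^(-13s)/s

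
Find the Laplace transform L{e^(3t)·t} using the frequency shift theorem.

L{e^(at)·t^n} = n!/(s-a)^(n+1), so L{e^(3t)·t} = 1/(s-3)^2

Final answer: 1/(s-3)^2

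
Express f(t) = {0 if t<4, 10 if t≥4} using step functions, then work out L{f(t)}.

f(t) = 10·u(t-4). L{u(t-4)} = e^(-4s)/s, so L{f(t)} = 10·e^(-4s)/s

Final answer: 10·e^(-4s)/s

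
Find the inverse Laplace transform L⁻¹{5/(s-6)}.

L⁻¹{1/(s-a)} = e^(at), so L⁻¹{1/(s-6)} = e^(6t), and L⁻¹{5/(s-6)} = 5·e^(6t)

Final answer: 5·e^(6t)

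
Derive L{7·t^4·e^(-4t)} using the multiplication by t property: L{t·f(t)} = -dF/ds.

Using L{t^n·e^(at)} = n!/(s-a)^(n+1), L{t^4·e^(-4t)} = 24/(s+4)^5, so L{7·t^4·e^(-4t)} = 7·24/(s+4)^5 = 168/(s+4)^5

Final answer: 168/(s+4)^5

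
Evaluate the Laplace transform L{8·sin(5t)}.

L{sin(ωt)} = ω/(s² + ω²), so L{sin(5t)} = 5/(s² + 25). Then L{8·sin(5t)} = 8·5/(s² + 25) = 40/(s² + 25)

Final answer: 40/(s² + 25)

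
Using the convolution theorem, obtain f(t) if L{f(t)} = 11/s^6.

11/s^6 = (11/s)·(1/s^5) = L{11}·L{t^4/24}. By convolution, f(t) = 11*t^4/24 = ∫₀ᵗ 11·τ^4/24 dτ = 11·t^5/120

Final answer: 11·t^5/120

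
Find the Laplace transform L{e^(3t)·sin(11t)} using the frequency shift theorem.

Frequency shift: L{e^(at)f(t)} = F(s-a). L{e^(3t)·sin(11t)} = 11/((s-3)² + 121)

Final answer: 11/((s-3)² + 121)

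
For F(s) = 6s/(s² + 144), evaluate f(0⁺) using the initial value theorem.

f(0⁺) = lim_{s→∞} s·6s/(s² + 144) = lim_{s→∞} 6s²/(s² + 144) = 6

Final answer: 6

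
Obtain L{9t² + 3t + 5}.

L{9t² + 3t + 5} = 9·2/s³ + 3/s² + 5/s = 18/s³ + 3/s² + 5/s

Final answer: 18/s³ + 3/s² + 5/s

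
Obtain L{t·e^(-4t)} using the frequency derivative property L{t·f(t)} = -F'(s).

L{e^(-4t)} = 1/(s+4). By frequency derivative: L{t·e^(-4t)} = -d/ds[1/(s+4)] = -(-1)/(s+4)² = 1/(s+4)²

Final answer: 1/(s+4)²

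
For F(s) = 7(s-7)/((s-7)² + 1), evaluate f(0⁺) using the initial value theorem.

f(0⁺) = lim_{s→∞} sF(s) = lim_{s→∞} 7s(s-7)/((s-7)² + 1) = 7

Final answer: 7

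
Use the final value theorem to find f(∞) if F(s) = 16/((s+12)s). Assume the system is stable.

f(∞) = lim_{s→0} sF(s) = lim_{s→0} 16/(s+12) = 4/3

Final answer: 4/3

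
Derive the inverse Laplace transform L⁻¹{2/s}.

L⁻¹{c/s} = c, so L⁻¹{2/s} = 2

Final answer: 2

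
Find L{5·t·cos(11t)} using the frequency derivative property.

L{cos(11t)} = s/(s² + 121). Derivative: d/ds[s/(s² + 121)] = [(s² + 121) - s·2s]/(s² + 121)² = (121 - s²)/(s² + 121)². So L{t·cos(11t)} = -F'(s) = (s² - 121)/(s² + 121)². Then L{5·t·cos(11t)} = 5·(s² - 121)/(s² + 121)²

Final answer: 5·(s² - 121)/(s² + 121)²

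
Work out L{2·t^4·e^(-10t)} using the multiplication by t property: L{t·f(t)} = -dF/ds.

Using L{t^n·e^(at)} = n!/(s-a)^(n+1), L{t^4·e^(-10t)} = 24/(s+10)^5, so L{2·t^4·e^(-10t)} = 2·24/(s+10)^5 = 48/(s+10)^5

Final answer: 48/(s+10)^5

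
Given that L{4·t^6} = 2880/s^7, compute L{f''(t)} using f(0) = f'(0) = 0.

L{f''(t)} = s²F(s) - sf(0) - f'(0) = s²·2880/s^7 - 0 - 0 = 2880/s^5

Final answer: 2880/s^5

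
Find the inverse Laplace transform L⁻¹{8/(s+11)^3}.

L⁻¹{n!/(s-a)^(n+1)} = t^n·e^(at) with n=2, a=-11. So L⁻¹{2/(s+11)^3} = t^2·e^(-11t), and L⁻¹{8/(s+11)^3} = (8/2)·t^2·e^(-11t) = 4·t^2·e^(-11t)

Final answer: 4·t^2·e^(-11t)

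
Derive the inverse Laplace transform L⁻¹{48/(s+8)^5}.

L⁻¹{n!/(s-a)^(n+1)} = t^n·e^(at) with n=4, a=-8. So L⁻¹{24/(s+8)^5} = t^4·e^(-8t), and L⁻¹{48/(s+8)^5} = (48/24)·t^4·e^(-8t) = 2·t^4·e^(-8t)

Final answer: 2·t^4·e^(-8t)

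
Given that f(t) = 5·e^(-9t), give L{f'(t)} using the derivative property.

f(0) = 5, F(s) = 5/(s+9). L{f'(t)} = s·F(s) - f(0) = 5s/(s+9) - 5 = (5s - 5(s+9))/(s+9) = -45/(s+9)

Final answer: -45/(s+9)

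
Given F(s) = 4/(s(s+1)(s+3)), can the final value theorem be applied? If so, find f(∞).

Poles of sF(s) = 4/((s+1)(s+3)) are at s = -1 and s = -3, both in the left half-plane. Theorem applies. f(∞) = lim_{s→0} sF(s) = 4/(1·3) = 4/3

Final answer: 4/3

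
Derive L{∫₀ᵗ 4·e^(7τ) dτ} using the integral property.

L{∫₀ᵗ f(τ)dτ} = F(s)/s with F(s) = 4/(s-7), so L{∫₀ᵗ 4·e^(7τ) dτ} = 4/(s(s-7))

Final answer: 4/(s(s-7))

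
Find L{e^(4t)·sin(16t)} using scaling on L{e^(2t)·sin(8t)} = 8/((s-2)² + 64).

Scaling with a=2: L{e^(4t)·sin(16t)} = (1/2) · 8/((s/2-2)² + 64). Simplifying: 16/((s-4)² + 256)

Final answer: 16/((s-4)² + 256)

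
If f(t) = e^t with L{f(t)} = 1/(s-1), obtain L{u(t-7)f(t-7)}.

Time shift theorem: L{u(t-a)f(t-a)} = e^(-as)F(s). Here a=7, F(s) = 1/(s-1), so L{u(t-7)f(t-7)} = e^(-7s)·1/(s-1)

Final answer: e^(-7s)·1/(s-1)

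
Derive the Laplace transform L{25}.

L{25} = 25 · L{1} = 25/s

Final answer: 25/s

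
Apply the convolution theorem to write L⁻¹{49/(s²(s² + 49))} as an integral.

49/(s²(s² + 49)) = (1/s²)·(49/(s² + 49)) = L{t}·L{7·sin(7t)}. So f(t) = t*(7·sin(7t)) = ∫₀ᵗ 7τ·sin(7(t-τ)) dτ

Final answer: ∫₀ᵗ 7τ·sin(7(t-τ)) dτ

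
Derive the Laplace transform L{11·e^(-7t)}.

L{e^(at)} = 1/(s-a), so L{e^(-7t)} = 1/(s+7). Then L{11·e^(-7t)} = 11/(s+7)

Final answer: 11/(s+7)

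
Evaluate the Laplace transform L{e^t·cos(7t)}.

L{e^(at)·cos(ωt)} = (s-a)/((s-a)² + ω²), so L{e^t·cos(7t)} = (s-1)/((s-1)² + 49)

Final answer: (s-1)/((s-1)² + 49)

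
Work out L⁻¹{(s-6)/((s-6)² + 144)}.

Using frequency shift: L⁻¹{(s-a)/((s-a)² + b²)} = e^(at)cos(bt). Here a=6, b=12

Final answer: e^(6t)·cos(12t)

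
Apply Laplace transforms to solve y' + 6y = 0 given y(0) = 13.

L{y'} + 6L{y} = 0. sY - 13 + 6Y = 0. Y(s+6) = 13. Y = 13/(s+6)

Final answer: y(t) = 13e^(-6t)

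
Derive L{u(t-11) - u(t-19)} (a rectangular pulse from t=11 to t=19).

L{u(t-a)} = e^(-as)/s. L{u(t-11) - u(t-19)} = (e^(-11s) - e^(-19s))/s

Final answer: (e^(-11s) - e^(-19s))/s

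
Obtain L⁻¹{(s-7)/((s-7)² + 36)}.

Using frequency shift: L⁻¹{(s-a)/((s-a)² + b²)} = e^(at)cos(bt). Here a=7, b=6

Final answer: e^(7t)·cos(6t)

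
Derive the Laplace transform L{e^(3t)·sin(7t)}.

L{e^(at)·sin(ωt)} = ω/((s-a)² + ω²), so L{e^(3t)·sin(7t)} = 7/((s-3)² + 49)

Final answer: 7/((s-3)² + 49)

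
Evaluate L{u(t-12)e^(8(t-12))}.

u(t-a)f(t-a) with f(t)=e^(8t). L{e^(8t)} = 1/(s-8). By time shift: e^(-12s)/(s-8)

Final answer: e^(-12s)/(s-8)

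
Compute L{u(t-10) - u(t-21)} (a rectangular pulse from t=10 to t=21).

L{u(t-a)} = e^(-as)/s. L{u(t-10) - u(t-21)} = (e^(-10s) - e^(-21s))/s

Final answer: (e^(-10s) - e^(-21s))/s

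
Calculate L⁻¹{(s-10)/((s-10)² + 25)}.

Using frequency shift: L⁻¹{(s-a)/((s-a)² + b²)} = e^(at)cos(bt). Here a=10, b=5

Final answer: e^(10t)·cos(5t)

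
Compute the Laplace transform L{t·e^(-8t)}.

L{t^n·e^(at)} = n!/(s-a)^(n+1), so L{t·e^(-8t)} = 1/(s+8)^2

Final answer: 1/(s+8)^2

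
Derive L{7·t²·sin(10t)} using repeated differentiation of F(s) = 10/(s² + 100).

F(s) = 10/(s² + 100). F'(s) = -20s/(s² + 100)². F''(s) = -20(100 - 3s²)/(s² + 100)³ = (60s² - 2000)/(s² + 100)³. So L{t²·sin(10t)} = (-1)² F''(s) = (60s² - 2000)/(s² + 100)³. Then L{7·t²·sin(10t)} = 7·(60s² - 2000)/(s² + 100)³ = (420s² - 14000)/(s² + 100)³

Final answer: (420s² - 14000)/(s² + 100)³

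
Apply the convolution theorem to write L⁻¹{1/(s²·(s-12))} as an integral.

1/(s²·(s-12)) = (1/s^2)·(1/(s-12)) = L{t}·L{e^(12t)}. So f(t) = t*e^(12t) = ∫₀ᵗ τ·e^(12(t-τ)) dτ

Final answer: ∫₀ᵗ τ·e^(12(t-τ)) dτ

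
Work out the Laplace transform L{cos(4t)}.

L{cos(ωt)} = s/(s² + ω²), so L{cos(4t)} = s/(s² + 16)

Final answer: s/(s² + 16)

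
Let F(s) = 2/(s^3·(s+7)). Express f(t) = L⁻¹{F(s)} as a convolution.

2/(s^3·(s+7)) = (2/s^3)·(1/(s+7)) = L{t^2}·L{e^(-7t)}. So f(t) = t^2*e^(-7t) = ∫₀ᵗ τ^2·e^(-7(t-τ)) dτ

Final answer: ∫₀ᵗ τ^2·e^(-7(t-τ)) dτ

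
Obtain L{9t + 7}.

L{9t + 7} = 9·L{t} + 7·L{1} = 9/s² + 7/s

Final answer: 9/s² + 7/s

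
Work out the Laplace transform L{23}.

L{23} = 23 · L{1} = 23/s

Final answer: 23/s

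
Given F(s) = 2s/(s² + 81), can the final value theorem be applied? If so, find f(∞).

The final value theorem requires all poles of sF(s) in the left half-plane. sF(s) = 2s²/(s² + 81) has poles at s = ±9i (imaginary axis). Theorem does NOT apply (oscillatory system).

Final answer: Not applicable (oscillatory)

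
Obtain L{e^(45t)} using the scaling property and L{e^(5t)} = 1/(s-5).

Using L{f(at)} = (1/a)F(s/a) with a=9 and f(t) = e^(5t): L{e^(45t)} = (1/9) · 1/((s/9)-5) = (1/9) · 9/(s-45) = 1/(s-45)

Final answer: 1/(s-45)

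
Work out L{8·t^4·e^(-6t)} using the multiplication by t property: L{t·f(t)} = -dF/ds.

Using L{t^n·e^(at)} = n!/(s-a)^(n+1), L{t^4·e^(-6t)} = 24/(s+6)^5, so L{8·t^4·e^(-6t)} = 8·24/(s+6)^5 = 192/(s+6)^5

Final answer: 192/(s+6)^5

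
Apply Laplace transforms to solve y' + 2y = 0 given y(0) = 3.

L{y'} + 2L{y} = 0. sY - 3 + 2Y = 0. Y(s+2) = 3. Y = 3/(s+2)

Final answer: y(t) = 3e^(-2t)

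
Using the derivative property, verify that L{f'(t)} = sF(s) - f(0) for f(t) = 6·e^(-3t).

f'(t) = -18e^(-3t). Direct: L{f'(t)} = -18/(s+3). Property: s·6/(s+3) - 6 = (6s - 6(s+3))/(s+3) = -18/(s+3). ✓

Final answer: -18/(s+3)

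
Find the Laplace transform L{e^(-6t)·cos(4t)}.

L{e^(at)·cos(ωt)} = (s-a)/((s-a)² + ω²), so L{e^(-6t)·cos(4t)} = (s+6)/((s+6)² + 16)

Final answer: (s+6)/((s+6)² + 16)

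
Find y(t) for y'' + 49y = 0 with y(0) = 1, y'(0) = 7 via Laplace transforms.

L{y''} + 49L{y} = 0. s²Y - s - 7 + 49Y = 0. Y(s² + 49) = s + 7. Y = (s + 7)/(s² + 49). Inverting: y(t) = cos(7t) + sin(7t)

Final answer: y(t) = cos(7t) + sin(7t)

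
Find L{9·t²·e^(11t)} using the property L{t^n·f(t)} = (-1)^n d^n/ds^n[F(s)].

L{e^(11t)} = 1/(s-11). d/ds[1/(s-11)] = -1/(s-11)². d²/ds²[1/(s-11)] = 2/(s-11)³. So L{t²·e^(11t)} = (-1)² · 2/(s-11)³ = 2/(s-11)³. Then L{9·t²·e^(11t)} = 9·2/(s-11)³ = 18/(s-11)³

Final answer: 18/(s-11)³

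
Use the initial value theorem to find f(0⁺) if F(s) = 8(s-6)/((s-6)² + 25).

f(0⁺) = lim_{s→∞} sF(s) = lim_{s→∞} 8s(s-6)/((s-6)² + 25) = 8

Final answer: 8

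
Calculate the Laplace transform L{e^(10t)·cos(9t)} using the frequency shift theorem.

Frequency shift: L{e^(at)f(t)} = F(s-a). L{e^(10t)·cos(9t)} = (s-10)/((s-10)² + 81)

Final answer: (s-10)/((s-10)² + 81)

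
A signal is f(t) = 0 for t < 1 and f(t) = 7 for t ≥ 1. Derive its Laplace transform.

f(t) = 7·u(t-1). L{u(t-1)} = e^(-s)/s, so L{f(t)} = 7·e^(-s)/s

Final answer: 7·e^(-s)/s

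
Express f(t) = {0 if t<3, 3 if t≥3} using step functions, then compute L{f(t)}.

f(t) = 3·u(t-3). L{u(t-3)} = e^(-3s)/s, so L{f(t)} = 3·e^(-3s)/s

Final answer: 3·e^(-3s)/s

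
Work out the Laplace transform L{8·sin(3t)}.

L{sin(ωt)} = ω/(s² + ω²), so L{sin(3t)} = 3/(s² + 9). Then L{8·sin(3t)} = 8·3/(s² + 9) = 24/(s² + 9)

Final answer: 24/(s² + 9)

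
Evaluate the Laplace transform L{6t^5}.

L{6t^5} = 6 · L{t^5} = 6 · 120/s^6 = 720/s^6

Final answer: 720/s^6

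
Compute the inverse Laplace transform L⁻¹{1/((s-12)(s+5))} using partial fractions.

Decompose: A/(s-12) + B/(s+5). A = 1/17, B = -1/17. f(t) = (e^(12t) - e^(-5t))/17

Final answer: (e^(12t) - e^(-5t))/17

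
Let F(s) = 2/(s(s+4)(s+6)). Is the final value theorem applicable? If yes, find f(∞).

Poles of sF(s) = 2/((s+4)(s+6)) are at s = -4 and s = -6, both in the left half-plane. Theorem applies. f(∞) = lim_{s→0} sF(s) = 2/(4·6) = 1/12

Final answer: 1/12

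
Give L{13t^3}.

L{t^n} = n!/s^(n+1). So L{13t^3} = 13·3!/s^4 = 78/s^4

Final answer: 78/s^4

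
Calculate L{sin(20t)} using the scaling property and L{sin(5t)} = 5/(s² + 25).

Using L{f(at)} = (1/a)F(s/a) with a=4: L{sin(20t)} = (1/4) · 5/((s/4)² + 25) = (1/4) · 5·16/(s² + 400) = 20/(s² + 400)

Final answer: 20/(s² + 400)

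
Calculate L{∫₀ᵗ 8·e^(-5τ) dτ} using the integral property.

L{∫₀ᵗ f(τ)dτ} = F(s)/s with F(s) = 8/(s+5), so L{∫₀ᵗ 8·e^(-5τ) dτ} = 8/(s(s+5))

Final answer: 8/(s(s+5))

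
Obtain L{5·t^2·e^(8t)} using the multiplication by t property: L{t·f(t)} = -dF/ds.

Using L{t^n·e^(at)} = n!/(s-a)^(n+1), L{t^2·e^(8t)} = 2/(s-8)^3, so L{5·t^2·e^(8t)} = 5·2/(s-8)^3 = 10/(s-8)^3

Final answer: 10/(s-8)^3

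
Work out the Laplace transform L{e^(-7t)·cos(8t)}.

L{e^(at)·cos(ωt)} = (s-a)/((s-a)² + ω²), so L{e^(-7t)·cos(8t)} = (s+7)/((s+7)² + 64)

Final answer: (s+7)/((s+7)² + 64)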